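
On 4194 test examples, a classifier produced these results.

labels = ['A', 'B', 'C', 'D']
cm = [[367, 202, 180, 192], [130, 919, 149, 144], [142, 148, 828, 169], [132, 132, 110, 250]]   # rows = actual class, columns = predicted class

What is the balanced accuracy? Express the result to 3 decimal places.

Balanced accuracy = mean of per-class recall.
  A: recall = 367/941 = 0.3900
  B: recall = 919/1342 = 0.6848
  C: recall = 828/1287 = 0.6434
  D: recall = 250/624 = 0.4006
Mean = (0.3900 + 0.6848 + 0.6434 + 0.4006) / 4 = 0.530

0.530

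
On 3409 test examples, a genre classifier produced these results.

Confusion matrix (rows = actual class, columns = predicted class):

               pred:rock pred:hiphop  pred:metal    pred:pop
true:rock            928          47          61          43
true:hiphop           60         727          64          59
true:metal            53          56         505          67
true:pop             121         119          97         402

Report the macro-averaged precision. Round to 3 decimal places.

Per-class precision (TP/(TP+FP)):
  rock: TP=928, FP=60+53+121=234 → 928/1162 = 0.7986
  hiphop: TP=727, FP=47+56+119=222 → 727/949 = 0.7661
  metal: TP=505, FP=61+64+97=222 → 505/727 = 0.6946
  pop: TP=402, FP=43+59+67=169 → 402/571 = 0.7040
Macro-precision = mean = (0.7986 + 0.7661 + 0.6946 + 0.7040) / 4 = 0.741

0.741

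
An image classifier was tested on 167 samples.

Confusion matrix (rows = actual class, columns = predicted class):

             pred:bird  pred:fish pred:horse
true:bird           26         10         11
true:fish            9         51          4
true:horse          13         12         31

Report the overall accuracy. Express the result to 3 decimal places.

Accuracy = trace / total = (26+51+31=108) / 167 = 108/167 = 0.647

0.647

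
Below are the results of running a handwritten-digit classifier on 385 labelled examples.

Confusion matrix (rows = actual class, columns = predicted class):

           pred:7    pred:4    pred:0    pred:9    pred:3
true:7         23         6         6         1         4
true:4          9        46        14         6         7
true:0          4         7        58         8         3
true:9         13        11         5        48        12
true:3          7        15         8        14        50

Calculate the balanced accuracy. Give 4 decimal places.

Balanced accuracy = mean of per-class recall.
  7: recall = 23/40 = 0.57500
  4: recall = 46/82 = 0.56098
  0: recall = 58/80 = 0.72500
  9: recall = 48/89 = 0.53933
  3: recall = 50/94 = 0.53191
Mean = (0.57500 + 0.56098 + 0.72500 + 0.53933 + 0.53191) / 5 = 0.5864

0.5864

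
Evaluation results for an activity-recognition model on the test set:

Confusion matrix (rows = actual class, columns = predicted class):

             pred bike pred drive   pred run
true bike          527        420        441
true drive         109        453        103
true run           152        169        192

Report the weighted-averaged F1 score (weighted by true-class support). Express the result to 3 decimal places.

Per-class F1 score (2·TP/(2·TP+FP+FN)):
  bike: TP=527, FP=109+152=261, FN=420+441=861 → 1054/2176 = 0.4844
  drive: TP=453, FP=420+169=589, FN=109+103=212 → 906/1707 = 0.5308
  run: TP=192, FP=441+103=544, FN=152+169=321 → 384/1249 = 0.3074
Weighted-F1 score = Σ (supportᵢ/N)·F1 scoreᵢ with N=2566: (1388/2566)·0.4844 + (665/2566)·0.5308 + (513/2566)·0.3074 = 0.461

0.461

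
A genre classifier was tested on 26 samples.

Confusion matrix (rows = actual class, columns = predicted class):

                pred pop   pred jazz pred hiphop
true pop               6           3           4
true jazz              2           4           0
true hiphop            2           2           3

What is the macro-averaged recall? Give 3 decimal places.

Per-class recall (TP/(TP+FN)):
  pop: TP=6, FN=3+4=7 → 6/13 = 0.4615
  jazz: TP=4, FN=2+0=2 → 4/6 = 0.6667
  hiphop: TP=3, FN=2+2=4 → 3/7 = 0.4286
Macro-recall = mean = (0.4615 + 0.6667 + 0.4286) / 3 = 0.519

0.519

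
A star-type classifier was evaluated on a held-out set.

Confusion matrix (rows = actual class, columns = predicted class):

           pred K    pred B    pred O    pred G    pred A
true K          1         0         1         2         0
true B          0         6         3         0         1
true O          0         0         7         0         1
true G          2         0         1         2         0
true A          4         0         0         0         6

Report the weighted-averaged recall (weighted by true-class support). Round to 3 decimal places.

Per-class recall (TP/(TP+FN)):
  K: TP=1, FN=0+1+2+0=3 → 1/4 = 0.2500
  B: TP=6, FN=0+3+0+1=4 → 6/10 = 0.6000
  O: TP=7, FN=0+0+0+1=1 → 7/8 = 0.8750
  G: TP=2, FN=2+0+1+0=3 → 2/5 = 0.4000
  A: TP=6, FN=4+0+0+0=4 → 6/10 = 0.6000
Weighted-recall = Σ (supportᵢ/N)·recallᵢ with N=37: (4/37)·0.2500 + (10/37)·0.6000 + (8/37)·0.8750 + (5/37)·0.4000 + (10/37)·0.6000 = 0.595

0.595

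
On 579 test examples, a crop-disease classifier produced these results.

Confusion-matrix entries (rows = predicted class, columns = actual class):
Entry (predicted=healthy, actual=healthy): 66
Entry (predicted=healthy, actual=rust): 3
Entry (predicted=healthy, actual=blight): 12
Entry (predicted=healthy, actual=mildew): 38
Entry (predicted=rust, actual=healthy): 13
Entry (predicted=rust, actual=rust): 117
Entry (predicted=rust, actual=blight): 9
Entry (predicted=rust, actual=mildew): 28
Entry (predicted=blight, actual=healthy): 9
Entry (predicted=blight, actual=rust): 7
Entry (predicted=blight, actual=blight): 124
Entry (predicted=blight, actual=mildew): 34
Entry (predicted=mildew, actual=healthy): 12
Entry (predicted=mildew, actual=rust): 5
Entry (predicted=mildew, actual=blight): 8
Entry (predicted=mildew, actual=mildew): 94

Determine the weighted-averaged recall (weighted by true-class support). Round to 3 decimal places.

0.693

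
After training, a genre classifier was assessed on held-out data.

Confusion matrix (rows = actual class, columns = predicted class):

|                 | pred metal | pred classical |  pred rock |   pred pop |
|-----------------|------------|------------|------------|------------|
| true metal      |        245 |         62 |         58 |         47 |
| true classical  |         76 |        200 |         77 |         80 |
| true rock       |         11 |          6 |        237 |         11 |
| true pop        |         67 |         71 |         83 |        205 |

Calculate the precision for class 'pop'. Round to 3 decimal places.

One-vs-rest for 'pop': TP = diagonal; FP = other classes predicted 'pop'; FN = 'pop' predicted as other.
precision = TP/(TP+FP).
pop: TP=205, FP=47+80+11=138 → 205/343 = 0.5977

0.598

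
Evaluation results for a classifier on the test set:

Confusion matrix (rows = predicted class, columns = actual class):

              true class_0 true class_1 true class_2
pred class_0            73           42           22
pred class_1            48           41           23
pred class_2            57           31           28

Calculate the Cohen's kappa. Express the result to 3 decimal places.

0.071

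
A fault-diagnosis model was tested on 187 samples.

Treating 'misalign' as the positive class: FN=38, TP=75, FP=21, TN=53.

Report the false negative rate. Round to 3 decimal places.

0.336

FNR = FN/(FN+TP) = 38/(38+75) = 0.336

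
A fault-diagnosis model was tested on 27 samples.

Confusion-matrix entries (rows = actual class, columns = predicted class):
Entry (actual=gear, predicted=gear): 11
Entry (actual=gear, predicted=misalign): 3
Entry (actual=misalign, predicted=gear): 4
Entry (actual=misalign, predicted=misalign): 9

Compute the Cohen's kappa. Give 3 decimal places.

0.479

Observed agreement pₒ = trace/N = 20/27 = 0.7407
Expected agreement pₑ = Σ (rowᵢ·colᵢ)/N² = (14·15 + 13·12)/27² = 0.5021
κ = (pₒ − pₑ)/(1 − pₑ) = (0.7407 − 0.5021)/(1 − 0.5021) = 0.479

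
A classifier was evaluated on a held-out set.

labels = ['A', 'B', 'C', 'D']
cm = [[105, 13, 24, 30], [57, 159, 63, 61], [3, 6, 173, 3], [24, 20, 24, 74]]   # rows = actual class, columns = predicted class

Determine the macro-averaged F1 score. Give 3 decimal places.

Per-class F1 score (2·TP/(2·TP+FP+FN)):
  A: TP=105, FP=57+3+24=84, FN=13+24+30=67 → 210/361 = 0.5817
  B: TP=159, FP=13+6+20=39, FN=57+63+61=181 → 318/538 = 0.5911
  C: TP=173, FP=24+63+24=111, FN=3+6+3=12 → 346/469 = 0.7377
  D: TP=74, FP=30+61+3=94, FN=24+20+24=68 → 148/310 = 0.4774
Macro-F1 score = mean = (0.5817 + 0.5911 + 0.7377 + 0.4774) / 4 = 0.597

0.597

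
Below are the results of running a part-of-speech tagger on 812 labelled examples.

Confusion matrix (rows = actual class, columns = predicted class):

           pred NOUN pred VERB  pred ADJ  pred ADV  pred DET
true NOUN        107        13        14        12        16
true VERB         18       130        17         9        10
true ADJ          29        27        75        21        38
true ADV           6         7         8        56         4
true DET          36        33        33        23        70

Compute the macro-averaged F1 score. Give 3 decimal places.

Per-class F1 score (2·TP/(2·TP+FP+FN)):
  NOUN: TP=107, FP=18+29+6+36=89, FN=13+14+12+16=55 → 214/358 = 0.5978
  VERB: TP=130, FP=13+27+7+33=80, FN=18+17+9+10=54 → 260/394 = 0.6599
  ADJ: TP=75, FP=14+17+8+33=72, FN=29+27+21+38=115 → 150/337 = 0.4451
  ADV: TP=56, FP=12+9+21+23=65, FN=6+7+8+4=25 → 112/202 = 0.5545
  DET: TP=70, FP=16+10+38+4=68, FN=36+33+33+23=125 → 140/333 = 0.4204
Macro-F1 score = mean = (0.5978 + 0.6599 + 0.4451 + 0.5545 + 0.4204) / 5 = 0.536

0.536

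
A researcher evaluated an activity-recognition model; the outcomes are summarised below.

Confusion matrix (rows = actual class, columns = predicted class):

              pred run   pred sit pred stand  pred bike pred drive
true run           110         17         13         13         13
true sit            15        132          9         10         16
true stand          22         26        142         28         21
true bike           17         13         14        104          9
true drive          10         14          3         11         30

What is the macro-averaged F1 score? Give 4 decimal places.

Per-class F1 score (2·TP/(2·TP+FP+FN)):
  run: TP=110, FP=15+22+17+10=64, FN=17+13+13+13=56 → 220/340 = 0.64706
  sit: TP=132, FP=17+26+13+14=70, FN=15+9+10+16=50 → 264/384 = 0.68750
  stand: TP=142, FP=13+9+14+3=39, FN=22+26+28+21=97 → 284/420 = 0.67619
  bike: TP=104, FP=13+10+28+11=62, FN=17+13+14+9=53 → 208/323 = 0.64396
  drive: TP=30, FP=13+16+21+9=59, FN=10+14+3+11=38 → 60/157 = 0.38217
Macro-F1 score = mean = (0.64706 + 0.68750 + 0.67619 + 0.64396 + 0.38217) / 5 = 0.6074

0.6074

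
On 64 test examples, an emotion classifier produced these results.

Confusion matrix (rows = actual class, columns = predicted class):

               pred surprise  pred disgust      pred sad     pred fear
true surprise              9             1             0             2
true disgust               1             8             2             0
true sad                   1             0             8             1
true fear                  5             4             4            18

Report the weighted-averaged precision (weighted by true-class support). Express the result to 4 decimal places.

0.7157

Per-class precision (TP/(TP+FP)):
  surprise: TP=9, FP=1+1+5=7 → 9/16 = 0.56250
  disgust: TP=8, FP=1+0+4=5 → 8/13 = 0.61538
  sad: TP=8, FP=0+2+4=6 → 8/14 = 0.57143
  fear: TP=18, FP=2+0+1=3 → 18/21 = 0.85714
Weighted-precision = Σ (supportᵢ/N)·precisionᵢ with N=64: (12/64)·0.56250 + (11/64)·0.61538 + (10/64)·0.57143 + (31/64)·0.85714 = 0.7157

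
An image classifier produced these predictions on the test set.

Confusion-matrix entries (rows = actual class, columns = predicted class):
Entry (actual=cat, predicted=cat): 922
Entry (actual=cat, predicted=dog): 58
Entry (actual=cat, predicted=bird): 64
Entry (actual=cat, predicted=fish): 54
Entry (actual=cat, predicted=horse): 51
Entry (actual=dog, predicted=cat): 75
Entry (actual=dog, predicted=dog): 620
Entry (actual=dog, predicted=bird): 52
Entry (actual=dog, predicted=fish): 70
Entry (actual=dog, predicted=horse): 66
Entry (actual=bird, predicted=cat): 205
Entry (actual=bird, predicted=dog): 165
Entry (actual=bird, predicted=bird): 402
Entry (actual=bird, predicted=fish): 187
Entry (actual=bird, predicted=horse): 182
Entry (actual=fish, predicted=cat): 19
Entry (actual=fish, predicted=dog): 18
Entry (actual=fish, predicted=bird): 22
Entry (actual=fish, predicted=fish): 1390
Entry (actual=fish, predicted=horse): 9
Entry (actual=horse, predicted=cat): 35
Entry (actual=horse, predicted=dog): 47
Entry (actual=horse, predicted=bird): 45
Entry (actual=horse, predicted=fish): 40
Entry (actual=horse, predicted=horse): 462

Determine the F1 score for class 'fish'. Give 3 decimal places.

Treat 'fish' as positive and all other classes as negative.
F1 score = 2·TP/(2·TP+FP+FN).
fish: TP=1390, FP=54+70+187+40=351, FN=19+18+22+9=68 → 2780/3199 = 0.8690

0.869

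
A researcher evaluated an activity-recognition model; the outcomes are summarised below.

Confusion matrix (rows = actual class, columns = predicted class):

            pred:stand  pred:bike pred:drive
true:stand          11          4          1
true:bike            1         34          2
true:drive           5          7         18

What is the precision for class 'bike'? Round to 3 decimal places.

0.756

One-vs-rest for 'bike': TP = diagonal; FP = other classes predicted 'bike'; FN = 'bike' predicted as other.
precision = TP/(TP+FP).
bike: TP=34, FP=4+7=11 → 34/45 = 0.7556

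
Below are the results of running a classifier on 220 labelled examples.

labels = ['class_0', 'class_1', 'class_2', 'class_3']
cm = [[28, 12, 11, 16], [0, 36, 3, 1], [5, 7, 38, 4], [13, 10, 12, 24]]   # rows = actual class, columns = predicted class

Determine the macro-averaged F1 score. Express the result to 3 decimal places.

0.572

Per-class F1 score (2·TP/(2·TP+FP+FN)):
  class_0: TP=28, FP=0+5+13=18, FN=12+11+16=39 → 56/113 = 0.4956
  class_1: TP=36, FP=12+7+10=29, FN=0+3+1=4 → 72/105 = 0.6857
  class_2: TP=38, FP=11+3+12=26, FN=5+7+4=16 → 76/118 = 0.6441
  class_3: TP=24, FP=16+1+4=21, FN=13+10+12=35 → 48/104 = 0.4615
Macro-F1 score = mean = (0.4956 + 0.6857 + 0.6441 + 0.4615) / 4 = 0.572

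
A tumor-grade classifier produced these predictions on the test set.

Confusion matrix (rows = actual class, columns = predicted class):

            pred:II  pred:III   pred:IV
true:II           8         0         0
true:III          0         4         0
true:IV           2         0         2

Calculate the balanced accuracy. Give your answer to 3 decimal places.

0.833

Balanced accuracy = mean of per-class recall.
  II: recall = 8/8 = 1.0000
  III: recall = 4/4 = 1.0000
  IV: recall = 2/4 = 0.5000
Mean = (1.0000 + 1.0000 + 0.5000) / 3 = 0.833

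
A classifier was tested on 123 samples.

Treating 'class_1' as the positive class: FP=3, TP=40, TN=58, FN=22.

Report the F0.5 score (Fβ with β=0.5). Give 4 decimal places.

Fβ = (1+β²)·TP / ((1+β²)·TP + β²·FN + FP), with β²=1/4
= 1.25·40 / (1.25·40 + 0.25·22 + 3) = 0.8547

0.8547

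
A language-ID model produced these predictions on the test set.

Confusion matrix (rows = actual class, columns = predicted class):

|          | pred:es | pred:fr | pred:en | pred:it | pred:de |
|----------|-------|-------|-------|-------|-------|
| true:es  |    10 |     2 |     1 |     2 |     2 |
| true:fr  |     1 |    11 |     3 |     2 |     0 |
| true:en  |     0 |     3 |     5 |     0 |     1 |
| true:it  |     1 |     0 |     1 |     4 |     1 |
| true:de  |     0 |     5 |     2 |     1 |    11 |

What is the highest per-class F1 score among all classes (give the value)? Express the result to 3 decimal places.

0.690

Per-class F1 score (2·TP/(2·TP+FP+FN)):
  es: TP=10, FP=1+0+1+0=2, FN=2+1+2+2=7 → 20/29 = 0.6897
  fr: TP=11, FP=2+3+0+5=10, FN=1+3+2+0=6 → 22/38 = 0.5789
  en: TP=5, FP=1+3+1+2=7, FN=0+3+0+1=4 → 10/21 = 0.4762
  it: TP=4, FP=2+2+0+1=5, FN=1+0+1+1=3 → 8/16 = 0.5000
  de: TP=11, FP=2+0+1+1=4, FN=0+5+2+1=8 → 22/34 = 0.6471
Highest is class 'es' with F1 score = 0.690.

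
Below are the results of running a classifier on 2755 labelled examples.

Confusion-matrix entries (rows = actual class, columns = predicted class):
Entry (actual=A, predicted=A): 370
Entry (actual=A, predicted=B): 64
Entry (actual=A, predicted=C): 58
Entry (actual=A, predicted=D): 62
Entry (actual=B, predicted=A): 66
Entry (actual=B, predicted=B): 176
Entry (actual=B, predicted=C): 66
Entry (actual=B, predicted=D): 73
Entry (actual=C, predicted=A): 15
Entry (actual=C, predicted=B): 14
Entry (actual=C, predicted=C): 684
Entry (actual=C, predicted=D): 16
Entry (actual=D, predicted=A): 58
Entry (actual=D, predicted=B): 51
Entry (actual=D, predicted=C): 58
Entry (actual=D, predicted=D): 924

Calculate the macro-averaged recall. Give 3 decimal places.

0.729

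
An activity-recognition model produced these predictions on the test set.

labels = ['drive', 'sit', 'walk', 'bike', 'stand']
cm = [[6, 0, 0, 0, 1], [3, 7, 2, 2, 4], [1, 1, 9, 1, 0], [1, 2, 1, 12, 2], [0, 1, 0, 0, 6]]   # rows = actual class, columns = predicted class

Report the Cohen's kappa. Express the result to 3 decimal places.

0.555

Observed agreement pₒ = trace/N = 40/62 = 0.6452
Expected agreement pₑ = Σ (rowᵢ·colᵢ)/N² = (7·11 + 18·11 + 12·12 + 18·15 + 7·13)/62² = 0.2029
κ = (pₒ − pₑ)/(1 − pₑ) = (0.6452 − 0.2029)/(1 − 0.2029) = 0.555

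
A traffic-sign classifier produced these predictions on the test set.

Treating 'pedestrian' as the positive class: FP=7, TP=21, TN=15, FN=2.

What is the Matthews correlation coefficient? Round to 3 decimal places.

MCC = (TP·TN − FP·FN) / √((TP+FP)(TP+FN)(TN+FP)(TN+FN))
Numerator = 21·15 − 7·2 = 301
Denominator = √(28·23·22·17) = √240856 = 490.7708
MCC = 301 / 490.7708 = 0.613

0.613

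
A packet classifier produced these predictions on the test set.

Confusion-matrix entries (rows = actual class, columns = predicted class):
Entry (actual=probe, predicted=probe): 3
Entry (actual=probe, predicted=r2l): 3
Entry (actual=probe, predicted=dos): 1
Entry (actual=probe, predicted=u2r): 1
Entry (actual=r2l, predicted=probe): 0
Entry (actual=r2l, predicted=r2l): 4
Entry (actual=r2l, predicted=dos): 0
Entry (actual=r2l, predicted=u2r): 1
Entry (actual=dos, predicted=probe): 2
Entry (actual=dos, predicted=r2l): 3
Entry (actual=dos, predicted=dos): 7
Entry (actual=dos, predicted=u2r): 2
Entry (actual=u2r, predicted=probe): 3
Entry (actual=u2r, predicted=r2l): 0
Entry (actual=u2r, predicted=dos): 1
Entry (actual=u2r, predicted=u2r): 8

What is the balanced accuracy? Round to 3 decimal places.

Balanced accuracy = mean of per-class recall.
  probe: recall = 3/8 = 0.3750
  r2l: recall = 4/5 = 0.8000
  dos: recall = 7/14 = 0.5000
  u2r: recall = 8/12 = 0.6667
Mean = (0.3750 + 0.8000 + 0.5000 + 0.6667) / 4 = 0.585

0.585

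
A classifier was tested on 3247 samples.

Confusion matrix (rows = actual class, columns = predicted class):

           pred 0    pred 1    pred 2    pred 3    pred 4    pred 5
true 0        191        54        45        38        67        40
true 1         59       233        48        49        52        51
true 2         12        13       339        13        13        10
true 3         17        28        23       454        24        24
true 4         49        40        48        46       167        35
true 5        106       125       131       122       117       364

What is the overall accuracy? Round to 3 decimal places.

Accuracy = trace / total = (191+233+339+454+167+364=1748) / 3247 = 1748/3247 = 0.538

0.538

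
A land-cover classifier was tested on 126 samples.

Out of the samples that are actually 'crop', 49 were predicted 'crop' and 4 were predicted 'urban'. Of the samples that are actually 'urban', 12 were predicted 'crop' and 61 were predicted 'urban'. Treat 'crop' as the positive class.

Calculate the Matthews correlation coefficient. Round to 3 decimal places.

MCC = (TP·TN − FP·FN) / √((TP+FP)(TP+FN)(TN+FP)(TN+FN))
Numerator = 49·61 − 12·4 = 2941
Denominator = √(61·53·73·65) = √15340585 = 3916.7059
MCC = 2941 / 3916.7059 = 0.751

0.751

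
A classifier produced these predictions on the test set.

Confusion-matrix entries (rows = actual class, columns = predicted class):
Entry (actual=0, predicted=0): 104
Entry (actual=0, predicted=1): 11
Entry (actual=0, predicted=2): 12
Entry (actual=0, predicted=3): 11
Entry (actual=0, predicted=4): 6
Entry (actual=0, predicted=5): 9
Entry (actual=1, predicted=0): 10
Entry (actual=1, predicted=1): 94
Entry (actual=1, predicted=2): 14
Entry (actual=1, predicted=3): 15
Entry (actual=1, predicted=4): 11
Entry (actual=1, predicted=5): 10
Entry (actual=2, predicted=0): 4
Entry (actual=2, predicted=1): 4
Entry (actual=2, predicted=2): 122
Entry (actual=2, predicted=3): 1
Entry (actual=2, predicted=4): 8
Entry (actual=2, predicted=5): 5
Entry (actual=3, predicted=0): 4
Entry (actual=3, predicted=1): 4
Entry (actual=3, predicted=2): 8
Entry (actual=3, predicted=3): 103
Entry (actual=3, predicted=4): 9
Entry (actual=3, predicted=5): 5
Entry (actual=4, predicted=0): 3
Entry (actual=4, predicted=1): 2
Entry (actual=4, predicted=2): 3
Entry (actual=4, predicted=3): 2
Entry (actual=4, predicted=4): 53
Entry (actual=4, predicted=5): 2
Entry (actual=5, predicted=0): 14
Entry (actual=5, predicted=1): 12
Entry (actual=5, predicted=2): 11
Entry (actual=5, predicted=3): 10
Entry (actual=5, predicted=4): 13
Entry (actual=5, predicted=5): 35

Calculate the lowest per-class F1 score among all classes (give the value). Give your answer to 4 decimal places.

0.4348

Per-class F1 score (2·TP/(2·TP+FP+FN)):
  0: TP=104, FP=10+4+4+3+14=35, FN=11+12+11+6+9=49 → 208/292 = 0.71233
  1: TP=94, FP=11+4+4+2+12=33, FN=10+14+15+11+10=60 → 188/281 = 0.66904
  2: TP=122, FP=12+14+8+3+11=48, FN=4+4+1+8+5=22 → 244/314 = 0.77707
  3: TP=103, FP=11+15+1+2+10=39, FN=4+4+8+9+5=30 → 206/275 = 0.74909
  4: TP=53, FP=6+11+8+9+13=47, FN=3+2+3+2+2=12 → 106/165 = 0.64242
  5: TP=35, FP=9+10+5+5+2=31, FN=14+12+11+10+13=60 → 70/161 = 0.43478
Lowest is class '5' with F1 score = 0.4348.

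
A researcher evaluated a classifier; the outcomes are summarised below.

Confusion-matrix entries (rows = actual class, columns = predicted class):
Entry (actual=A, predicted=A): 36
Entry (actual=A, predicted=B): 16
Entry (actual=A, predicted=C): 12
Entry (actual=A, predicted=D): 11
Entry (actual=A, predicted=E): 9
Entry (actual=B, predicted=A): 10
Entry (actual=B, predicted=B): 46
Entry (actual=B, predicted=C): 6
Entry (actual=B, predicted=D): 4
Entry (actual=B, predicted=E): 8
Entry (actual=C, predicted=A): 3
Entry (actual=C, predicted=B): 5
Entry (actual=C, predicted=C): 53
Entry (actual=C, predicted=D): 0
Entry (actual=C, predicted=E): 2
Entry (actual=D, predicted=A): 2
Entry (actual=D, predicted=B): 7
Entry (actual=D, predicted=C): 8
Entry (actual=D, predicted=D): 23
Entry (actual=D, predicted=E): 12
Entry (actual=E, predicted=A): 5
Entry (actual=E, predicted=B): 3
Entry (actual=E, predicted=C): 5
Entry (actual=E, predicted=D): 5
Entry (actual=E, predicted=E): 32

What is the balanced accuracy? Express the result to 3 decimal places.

Balanced accuracy = mean of per-class recall.
  A: recall = 36/84 = 0.4286
  B: recall = 46/74 = 0.6216
  C: recall = 53/63 = 0.8413
  D: recall = 23/52 = 0.4423
  E: recall = 32/50 = 0.6400
Mean = (0.4286 + 0.6216 + 0.8413 + 0.4423 + 0.6400) / 5 = 0.595

0.595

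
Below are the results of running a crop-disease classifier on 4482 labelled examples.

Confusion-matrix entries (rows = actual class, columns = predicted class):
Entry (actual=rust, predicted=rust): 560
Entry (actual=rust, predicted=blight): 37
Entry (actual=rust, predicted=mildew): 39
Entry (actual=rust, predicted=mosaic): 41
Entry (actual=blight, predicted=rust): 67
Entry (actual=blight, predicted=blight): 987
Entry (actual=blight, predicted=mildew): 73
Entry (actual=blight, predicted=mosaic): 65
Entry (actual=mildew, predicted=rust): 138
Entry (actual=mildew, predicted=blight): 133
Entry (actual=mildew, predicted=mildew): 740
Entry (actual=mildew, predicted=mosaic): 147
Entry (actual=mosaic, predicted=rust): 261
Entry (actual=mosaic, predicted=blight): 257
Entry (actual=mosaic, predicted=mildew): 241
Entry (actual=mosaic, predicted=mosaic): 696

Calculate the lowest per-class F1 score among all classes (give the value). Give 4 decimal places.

0.5790

Per-class F1 score (2·TP/(2·TP+FP+FN)):
  rust: TP=560, FP=67+138+261=466, FN=37+39+41=117 → 1120/1703 = 0.65766
  blight: TP=987, FP=37+133+257=427, FN=67+73+65=205 → 1974/2606 = 0.75748
  mildew: TP=740, FP=39+73+241=353, FN=138+133+147=418 → 1480/2251 = 0.65749
  mosaic: TP=696, FP=41+65+147=253, FN=261+257+241=759 → 1392/2404 = 0.57903
Lowest is class 'mosaic' with F1 score = 0.5790.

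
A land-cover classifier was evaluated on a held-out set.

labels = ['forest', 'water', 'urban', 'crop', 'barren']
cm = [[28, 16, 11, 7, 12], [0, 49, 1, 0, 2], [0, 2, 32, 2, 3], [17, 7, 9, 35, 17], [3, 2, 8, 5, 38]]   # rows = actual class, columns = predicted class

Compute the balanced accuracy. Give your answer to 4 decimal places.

Balanced accuracy = mean of per-class recall.
  forest: recall = 28/74 = 0.37838
  water: recall = 49/52 = 0.94231
  urban: recall = 32/39 = 0.82051
  crop: recall = 35/85 = 0.41176
  barren: recall = 38/56 = 0.67857
Mean = (0.37838 + 0.94231 + 0.82051 + 0.41176 + 0.67857) / 5 = 0.6463

0.6463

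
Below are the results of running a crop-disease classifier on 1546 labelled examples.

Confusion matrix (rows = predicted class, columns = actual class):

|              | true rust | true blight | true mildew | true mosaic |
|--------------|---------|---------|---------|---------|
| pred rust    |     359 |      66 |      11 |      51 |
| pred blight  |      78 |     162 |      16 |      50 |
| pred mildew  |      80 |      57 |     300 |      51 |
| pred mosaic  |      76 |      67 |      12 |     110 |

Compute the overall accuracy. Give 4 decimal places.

Accuracy = trace / total = (359+162+300+110=931) / 1546 = 931/1546 = 0.6022

0.6022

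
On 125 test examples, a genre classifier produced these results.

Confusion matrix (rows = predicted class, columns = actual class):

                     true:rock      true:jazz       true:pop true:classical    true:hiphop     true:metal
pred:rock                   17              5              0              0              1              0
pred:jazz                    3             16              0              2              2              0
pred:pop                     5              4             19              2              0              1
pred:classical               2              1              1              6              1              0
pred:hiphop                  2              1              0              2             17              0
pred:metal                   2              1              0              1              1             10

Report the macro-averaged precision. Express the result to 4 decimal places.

0.6721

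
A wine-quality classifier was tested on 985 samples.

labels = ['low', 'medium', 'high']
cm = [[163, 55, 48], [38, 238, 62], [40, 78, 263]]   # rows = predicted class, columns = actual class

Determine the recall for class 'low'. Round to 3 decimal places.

recall = TP/(TP+FN).
low: TP=163, FN=38+40=78 → 163/241 = 0.6763

0.676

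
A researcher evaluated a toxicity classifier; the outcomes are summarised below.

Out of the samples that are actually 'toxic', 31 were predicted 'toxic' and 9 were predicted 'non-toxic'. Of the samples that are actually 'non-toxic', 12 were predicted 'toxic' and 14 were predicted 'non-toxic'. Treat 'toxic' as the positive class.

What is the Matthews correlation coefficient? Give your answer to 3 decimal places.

0.321

MCC = (TP·TN − FP·FN) / √((TP+FP)(TP+FN)(TN+FP)(TN+FN))
Numerator = 31·14 − 12·9 = 326
Denominator = √(43·40·26·23) = √1028560 = 1014.1795
MCC = 326 / 1014.1795 = 0.321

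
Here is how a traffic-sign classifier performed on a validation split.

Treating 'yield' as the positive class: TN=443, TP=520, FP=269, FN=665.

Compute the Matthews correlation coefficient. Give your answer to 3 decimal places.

0.060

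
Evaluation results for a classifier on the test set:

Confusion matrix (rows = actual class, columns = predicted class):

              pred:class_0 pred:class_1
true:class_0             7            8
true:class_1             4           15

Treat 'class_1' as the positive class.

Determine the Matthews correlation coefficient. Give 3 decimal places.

MCC = (TP·TN − FP·FN) / √((TP+FP)(TP+FN)(TN+FP)(TN+FN))
Numerator = 15·7 − 8·4 = 73
Denominator = √(23·19·15·11) = √72105 = 268.5237
MCC = 73 / 268.5237 = 0.272

0.272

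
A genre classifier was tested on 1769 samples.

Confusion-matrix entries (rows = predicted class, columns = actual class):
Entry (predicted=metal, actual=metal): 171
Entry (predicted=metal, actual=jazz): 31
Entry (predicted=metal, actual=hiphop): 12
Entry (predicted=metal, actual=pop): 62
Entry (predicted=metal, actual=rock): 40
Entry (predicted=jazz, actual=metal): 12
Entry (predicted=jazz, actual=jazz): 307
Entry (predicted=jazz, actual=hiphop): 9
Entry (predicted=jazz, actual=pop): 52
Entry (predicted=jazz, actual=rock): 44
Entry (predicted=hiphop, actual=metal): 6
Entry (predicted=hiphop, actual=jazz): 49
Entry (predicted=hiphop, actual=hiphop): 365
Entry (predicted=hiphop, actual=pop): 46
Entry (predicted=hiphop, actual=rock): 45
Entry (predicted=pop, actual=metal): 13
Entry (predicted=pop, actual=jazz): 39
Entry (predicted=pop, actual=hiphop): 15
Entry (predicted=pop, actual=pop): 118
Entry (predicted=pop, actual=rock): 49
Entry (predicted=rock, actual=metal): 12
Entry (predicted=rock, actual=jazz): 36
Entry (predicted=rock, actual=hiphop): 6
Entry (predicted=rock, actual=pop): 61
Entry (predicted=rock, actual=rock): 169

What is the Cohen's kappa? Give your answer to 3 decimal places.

0.544

Observed agreement pₒ = trace/N = 1130/1769 = 0.6388
Expected agreement pₑ = Σ (rowᵢ·colᵢ)/N² = (214·316 + 462·424 + 407·511 + 339·234 + 347·284)/1769² = 0.2075
κ = (pₒ − pₑ)/(1 − pₑ) = (0.6388 − 0.2075)/(1 − 0.2075) = 0.544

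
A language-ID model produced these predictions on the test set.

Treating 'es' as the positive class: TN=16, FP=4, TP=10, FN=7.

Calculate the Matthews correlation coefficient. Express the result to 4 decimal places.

MCC = (TP·TN − FP·FN) / √((TP+FP)(TP+FN)(TN+FP)(TN+FN))
Numerator = 10·16 − 4·7 = 132
Denominator = √(14·17·20·23) = √109480 = 330.8776
MCC = 132 / 330.8776 = 0.3989

0.3989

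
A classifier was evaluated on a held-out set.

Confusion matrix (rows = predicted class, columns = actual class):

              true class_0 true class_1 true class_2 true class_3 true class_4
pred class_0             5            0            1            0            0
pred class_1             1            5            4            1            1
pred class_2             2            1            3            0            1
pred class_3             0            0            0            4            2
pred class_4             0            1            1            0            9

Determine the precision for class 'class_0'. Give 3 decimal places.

0.833

Take TP from the diagonal, FP from the rest of the 'class_0' prediction marginal, FN from the rest of the 'class_0' actual marginal.
precision = TP/(TP+FP).
class_0: TP=5, FP=0+1+0+0=1 → 5/6 = 0.8333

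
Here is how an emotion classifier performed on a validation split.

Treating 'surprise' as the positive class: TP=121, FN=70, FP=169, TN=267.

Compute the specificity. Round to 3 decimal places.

Specificity = TN/(TN+FP) = 267/(267+169) = 0.612

0.612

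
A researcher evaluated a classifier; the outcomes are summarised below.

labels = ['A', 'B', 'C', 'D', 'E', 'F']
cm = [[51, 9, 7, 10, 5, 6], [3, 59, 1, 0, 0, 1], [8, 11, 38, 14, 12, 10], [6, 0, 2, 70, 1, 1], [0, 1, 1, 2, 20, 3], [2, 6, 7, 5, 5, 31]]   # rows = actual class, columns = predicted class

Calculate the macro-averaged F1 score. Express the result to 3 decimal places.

Per-class F1 score (2·TP/(2·TP+FP+FN)):
  A: TP=51, FP=3+8+6+0+2=19, FN=9+7+10+5+6=37 → 102/158 = 0.6456
  B: TP=59, FP=9+11+0+1+6=27, FN=3+1+0+0+1=5 → 118/150 = 0.7867
  C: TP=38, FP=7+1+2+1+7=18, FN=8+11+14+12+10=55 → 76/149 = 0.5101
  D: TP=70, FP=10+0+14+2+5=31, FN=6+0+2+1+1=10 → 140/181 = 0.7735
  E: TP=20, FP=5+0+12+1+5=23, FN=0+1+1+2+3=7 → 40/70 = 0.5714
  F: TP=31, FP=6+1+10+1+3=21, FN=2+6+7+5+5=25 → 62/108 = 0.5741
Macro-F1 score = mean = (0.6456 + 0.7867 + 0.5101 + 0.7735 + 0.5714 + 0.5741) / 6 = 0.644

0.644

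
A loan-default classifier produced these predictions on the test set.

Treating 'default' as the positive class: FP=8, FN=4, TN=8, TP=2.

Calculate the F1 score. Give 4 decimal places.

0.2500

Precision = TP/(TP+FP) = 2/10 = 0.2000
Recall = TP/(TP+FN) = 2/6 = 0.3333
F1 = 2·TP/(2·TP+FP+FN) = 4/16 = 0.2500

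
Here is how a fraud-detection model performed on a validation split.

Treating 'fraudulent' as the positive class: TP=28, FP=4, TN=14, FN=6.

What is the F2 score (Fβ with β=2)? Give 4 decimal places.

0.8333

Fβ = (1+β²)·TP / ((1+β²)·TP + β²·FN + FP), with β²=4
= 5·28 / (5·28 + 4·6 + 4) = 0.8333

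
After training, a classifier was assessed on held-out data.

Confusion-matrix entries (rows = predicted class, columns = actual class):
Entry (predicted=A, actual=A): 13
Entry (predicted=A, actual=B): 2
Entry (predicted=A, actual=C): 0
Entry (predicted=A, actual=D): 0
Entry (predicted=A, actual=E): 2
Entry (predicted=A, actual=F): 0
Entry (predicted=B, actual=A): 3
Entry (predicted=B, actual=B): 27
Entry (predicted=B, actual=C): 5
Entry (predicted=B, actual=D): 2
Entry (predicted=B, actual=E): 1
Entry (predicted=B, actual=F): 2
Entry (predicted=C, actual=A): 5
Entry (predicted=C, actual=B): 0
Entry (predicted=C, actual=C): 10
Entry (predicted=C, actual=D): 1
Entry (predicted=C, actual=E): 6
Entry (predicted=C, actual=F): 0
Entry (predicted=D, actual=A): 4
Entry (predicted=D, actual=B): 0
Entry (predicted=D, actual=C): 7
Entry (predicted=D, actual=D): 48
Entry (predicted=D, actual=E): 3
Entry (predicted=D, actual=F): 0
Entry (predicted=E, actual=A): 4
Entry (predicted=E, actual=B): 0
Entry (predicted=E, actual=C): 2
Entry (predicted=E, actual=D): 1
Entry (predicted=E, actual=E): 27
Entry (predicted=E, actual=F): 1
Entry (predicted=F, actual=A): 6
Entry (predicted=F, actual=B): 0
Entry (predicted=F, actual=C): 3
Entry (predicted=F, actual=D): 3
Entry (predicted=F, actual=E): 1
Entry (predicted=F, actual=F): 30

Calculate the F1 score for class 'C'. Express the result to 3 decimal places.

One-vs-rest for 'C': TP = diagonal; FP = other classes predicted 'C'; FN = 'C' predicted as other.
F1 score = 2·TP/(2·TP+FP+FN).
C: TP=10, FP=5+0+1+6+0=12, FN=0+5+7+2+3=17 → 20/49 = 0.4082

0.408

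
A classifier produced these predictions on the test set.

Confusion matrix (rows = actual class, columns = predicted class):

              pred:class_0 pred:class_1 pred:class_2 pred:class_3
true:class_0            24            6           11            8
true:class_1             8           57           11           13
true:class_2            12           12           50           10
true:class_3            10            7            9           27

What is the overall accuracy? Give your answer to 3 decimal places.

0.575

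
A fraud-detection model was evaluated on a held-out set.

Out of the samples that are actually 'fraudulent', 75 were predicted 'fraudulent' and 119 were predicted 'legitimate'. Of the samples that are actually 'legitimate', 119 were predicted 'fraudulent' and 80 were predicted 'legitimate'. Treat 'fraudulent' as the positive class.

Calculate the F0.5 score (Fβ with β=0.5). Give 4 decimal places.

Fβ = (1+β²)·TP / ((1+β²)·TP + β²·FN + FP), with β²=1/4
= 1.25·75 / (1.25·75 + 0.25·119 + 119) = 0.3866

0.3866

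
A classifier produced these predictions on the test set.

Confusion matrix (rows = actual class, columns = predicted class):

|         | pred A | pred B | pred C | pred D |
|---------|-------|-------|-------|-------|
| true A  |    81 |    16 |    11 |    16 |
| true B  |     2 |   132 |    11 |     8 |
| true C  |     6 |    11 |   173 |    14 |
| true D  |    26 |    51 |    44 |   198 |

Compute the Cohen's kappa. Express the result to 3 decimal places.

Observed agreement pₒ = trace/N = 584/800 = 0.7300
Expected agreement pₑ = Σ (rowᵢ·colᵢ)/N² = (124·115 + 153·210 + 204·239 + 319·236)/800² = 0.2663
κ = (pₒ − pₑ)/(1 − pₑ) = (0.7300 − 0.2663)/(1 − 0.2663) = 0.632

0.632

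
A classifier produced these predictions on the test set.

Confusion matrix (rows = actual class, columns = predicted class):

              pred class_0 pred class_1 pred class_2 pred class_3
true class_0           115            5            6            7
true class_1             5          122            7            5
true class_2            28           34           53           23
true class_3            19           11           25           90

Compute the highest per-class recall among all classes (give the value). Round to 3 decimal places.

Per-class recall (TP/(TP+FN)):
  class_0: TP=115, FN=5+6+7=18 → 115/133 = 0.8647
  class_1: TP=122, FN=5+7+5=17 → 122/139 = 0.8777
  class_2: TP=53, FN=28+34+23=85 → 53/138 = 0.3841
  class_3: TP=90, FN=19+11+25=55 → 90/145 = 0.6207
Highest is class 'class_1' with recall = 0.878.

0.878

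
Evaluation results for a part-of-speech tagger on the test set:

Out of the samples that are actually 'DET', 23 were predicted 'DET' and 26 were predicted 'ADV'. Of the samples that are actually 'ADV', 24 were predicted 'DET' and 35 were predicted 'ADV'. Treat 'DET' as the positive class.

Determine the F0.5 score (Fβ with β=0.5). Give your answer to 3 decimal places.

0.485

Fβ = (1+β²)·TP / ((1+β²)·TP + β²·FN + FP), with β²=1/4
= 1.25·23 / (1.25·23 + 0.25·26 + 24) = 0.485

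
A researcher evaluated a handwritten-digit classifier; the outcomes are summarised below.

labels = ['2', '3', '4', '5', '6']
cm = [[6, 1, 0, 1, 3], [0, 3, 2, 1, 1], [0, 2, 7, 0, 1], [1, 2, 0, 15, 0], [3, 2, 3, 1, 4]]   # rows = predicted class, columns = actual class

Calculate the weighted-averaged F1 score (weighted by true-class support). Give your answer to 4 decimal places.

Per-class F1 score (2·TP/(2·TP+FP+FN)):
  2: TP=6, FP=1+0+1+3=5, FN=0+0+1+3=4 → 12/21 = 0.57143
  3: TP=3, FP=0+2+1+1=4, FN=1+2+2+2=7 → 6/17 = 0.35294
  4: TP=7, FP=0+2+0+1=3, FN=0+2+0+3=5 → 14/22 = 0.63636
  5: TP=15, FP=1+2+0+0=3, FN=1+1+0+1=3 → 30/36 = 0.83333
  6: TP=4, FP=3+2+3+1=9, FN=3+1+1+0=5 → 8/22 = 0.36364
Weighted-F1 score = Σ (supportᵢ/N)·F1 scoreᵢ with N=59: (10/59)·0.57143 + (10/59)·0.35294 + (12/59)·0.63636 + (18/59)·0.83333 + (9/59)·0.36364 = 0.5958

0.5958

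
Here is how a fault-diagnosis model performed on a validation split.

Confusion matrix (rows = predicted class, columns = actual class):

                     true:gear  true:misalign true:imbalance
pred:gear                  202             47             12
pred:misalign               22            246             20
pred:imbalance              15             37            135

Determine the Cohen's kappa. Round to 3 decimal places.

Observed agreement pₒ = trace/N = 583/736 = 0.7921
Expected agreement pₑ = Σ (rowᵢ·colᵢ)/N² = (239·261 + 330·288 + 167·187)/736² = 0.3483
κ = (pₒ − pₑ)/(1 − pₑ) = (0.7921 − 0.3483)/(1 − 0.3483) = 0.681

0.681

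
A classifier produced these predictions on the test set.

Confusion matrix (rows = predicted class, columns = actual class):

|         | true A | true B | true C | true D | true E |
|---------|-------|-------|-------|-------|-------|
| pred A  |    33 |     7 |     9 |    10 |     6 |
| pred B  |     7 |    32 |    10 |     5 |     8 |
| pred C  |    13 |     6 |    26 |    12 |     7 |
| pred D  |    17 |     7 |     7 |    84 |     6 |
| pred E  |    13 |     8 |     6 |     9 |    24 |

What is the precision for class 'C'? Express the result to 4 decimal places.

0.4063

One-vs-rest for 'C': TP = diagonal; FP = other classes predicted 'C'; FN = 'C' predicted as other.
precision = TP/(TP+FP).
C: TP=26, FP=13+6+12+7=38 → 26/64 = 0.40625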